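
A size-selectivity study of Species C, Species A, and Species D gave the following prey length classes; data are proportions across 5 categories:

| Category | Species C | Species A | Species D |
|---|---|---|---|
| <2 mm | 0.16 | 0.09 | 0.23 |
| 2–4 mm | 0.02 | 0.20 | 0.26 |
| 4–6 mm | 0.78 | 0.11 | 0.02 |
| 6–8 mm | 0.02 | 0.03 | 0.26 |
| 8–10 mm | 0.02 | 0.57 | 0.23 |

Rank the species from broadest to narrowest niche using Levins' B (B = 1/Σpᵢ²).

Σp_Cᵢ² = 0.16² + 0.02² + 0.78² + 0.02² + 0.02² = 0.0256 + 0.0004 + 0.6084 + 0.0004 + 0.0004 = 0.6352
B_C = 1 / 0.6352 = 1.5743
Σp_Aᵢ² = 0.09² + 0.20² + 0.11² + 0.03² + 0.57² = 0.0081 + 0.0400 + 0.0121 + 0.0009 + 0.3249 = 0.3860
B_A = 1 / 0.3860 = 2.5907
Σp_Dᵢ² = 0.23² + 0.26² + 0.02² + 0.26² + 0.23² = 0.0529 + 0.0676 + 0.0004 + 0.0676 + 0.0529 = 0.2414
B_D = 1 / 0.2414 = 4.1425
Ranking by B (broadest → narrowest): Species D (4.14) > Species A (2.59) > Species C (1.57)

Species D > Species A > Species C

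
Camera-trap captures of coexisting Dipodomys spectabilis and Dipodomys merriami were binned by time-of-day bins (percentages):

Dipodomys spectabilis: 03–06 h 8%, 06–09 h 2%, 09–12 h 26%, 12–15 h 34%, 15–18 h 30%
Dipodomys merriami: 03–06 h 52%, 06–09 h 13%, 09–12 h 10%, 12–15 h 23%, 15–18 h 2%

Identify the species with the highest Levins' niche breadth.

Dipodomys spectabilis

Convert percentages to proportions (divide by 100).
Σp_specᵢ² = 0.08² + 0.02² + 0.26² + 0.34² + 0.30² = 0.0064 + 0.0004 + 0.0676 + 0.1156 + 0.0900 = 0.2800
B_spec = 1 / 0.2800 = 3.5714
Σp_merrᵢ² = 0.52² + 0.13² + 0.10² + 0.23² + 0.02² = 0.2704 + 0.0169 + 0.0100 + 0.0529 + 0.0004 = 0.3506
B_merr = 1 / 0.3506 = 2.8523
Highest B → broadest niche (most generalist): Dipodomys spectabilis (B = 3.57).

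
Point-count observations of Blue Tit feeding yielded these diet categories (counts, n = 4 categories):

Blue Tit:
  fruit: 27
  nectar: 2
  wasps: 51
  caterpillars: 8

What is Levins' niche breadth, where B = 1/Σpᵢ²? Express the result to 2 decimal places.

2.28

Proportions for Blue Tit (n=88): 27/88=0.3068, 2/88=0.0227, 51/88=0.5795, 8/88=0.0909
Σpᵢ² = 0.3068² + 0.0227² + 0.5795² + 0.0909² = 0.094126 + 0.000515 + 0.335820 + 0.008263 = 0.438724
B = 1 / 0.438724 = 2.2793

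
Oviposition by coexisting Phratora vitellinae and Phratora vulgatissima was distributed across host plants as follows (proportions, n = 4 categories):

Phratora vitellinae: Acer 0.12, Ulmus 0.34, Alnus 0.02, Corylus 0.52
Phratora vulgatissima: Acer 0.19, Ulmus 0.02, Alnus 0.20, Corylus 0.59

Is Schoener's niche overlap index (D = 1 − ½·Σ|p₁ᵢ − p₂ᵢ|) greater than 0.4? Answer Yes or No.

Yes

Σ|p₁ᵢ − p₂ᵢ| = 0.07 + 0.32 + 0.18 + 0.07 = 0.64
D = 1 − ½ × 0.64 = 1 − 0.320 = 0.6800
D = 0.6800 > 0.4 → Yes.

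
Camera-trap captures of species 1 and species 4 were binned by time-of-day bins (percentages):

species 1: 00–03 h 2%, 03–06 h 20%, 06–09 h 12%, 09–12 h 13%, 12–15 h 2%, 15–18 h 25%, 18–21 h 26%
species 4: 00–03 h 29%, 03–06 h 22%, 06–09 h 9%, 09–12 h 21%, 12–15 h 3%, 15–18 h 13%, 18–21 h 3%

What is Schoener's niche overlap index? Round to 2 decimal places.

0.62

Convert percentages to proportions (divide by 100).
Σ|p₁ᵢ − p₂ᵢ| = 0.27 + 0.02 + 0.03 + 0.08 + 0.01 + 0.12 + 0.23 = 0.76
D = 1 − ½ × 0.76 = 1 − 0.380 = 0.6200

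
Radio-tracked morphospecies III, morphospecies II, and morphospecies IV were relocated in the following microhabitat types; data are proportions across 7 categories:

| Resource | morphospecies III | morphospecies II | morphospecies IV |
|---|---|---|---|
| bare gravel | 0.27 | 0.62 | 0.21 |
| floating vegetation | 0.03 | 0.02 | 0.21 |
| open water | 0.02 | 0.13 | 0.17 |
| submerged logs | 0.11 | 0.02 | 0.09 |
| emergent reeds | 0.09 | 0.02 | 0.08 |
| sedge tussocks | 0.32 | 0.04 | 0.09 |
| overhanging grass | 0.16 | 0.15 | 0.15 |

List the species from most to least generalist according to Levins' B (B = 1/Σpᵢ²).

Σp_IIIᵢ² = 0.27² + 0.03² + 0.02² + 0.11² + 0.09² + 0.32² + 0.16² = 0.0729 + 0.0009 + 0.0004 + 0.0121 + 0.0081 + 0.1024 + 0.0256 = 0.2224
B_III = 1 / 0.2224 = 4.4964
Σp_IIᵢ² = 0.62² + 0.02² + 0.13² + 0.02² + 0.02² + 0.04² + 0.15² = 0.3844 + 0.0004 + 0.0169 + 0.0004 + 0.0004 + 0.0016 + 0.0225 = 0.4266
B_II = 1 / 0.4266 = 2.3441
Σp_IVᵢ² = 0.21² + 0.21² + 0.17² + 0.09² + 0.08² + 0.09² + 0.15² = 0.0441 + 0.0441 + 0.0289 + 0.0081 + 0.0064 + 0.0081 + 0.0225 = 0.1622
B_IV = 1 / 0.1622 = 6.1652
Ranking by B (broadest → narrowest): morphospecies IV (6.17) > morphospecies III (4.50) > morphospecies II (2.34)

morphospecies IV > morphospecies III > morphospecies II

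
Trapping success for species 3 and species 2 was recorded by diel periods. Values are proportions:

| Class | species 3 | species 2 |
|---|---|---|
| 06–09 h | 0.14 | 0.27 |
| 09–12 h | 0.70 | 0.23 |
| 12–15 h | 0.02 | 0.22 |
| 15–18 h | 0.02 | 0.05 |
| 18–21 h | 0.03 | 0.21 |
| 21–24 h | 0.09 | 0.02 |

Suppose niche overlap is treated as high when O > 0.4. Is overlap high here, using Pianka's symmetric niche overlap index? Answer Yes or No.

Yes

Σ p₁ᵢp₂ᵢ = 0.0378 + 0.1610 + 0.0044 + 0.0010 + 0.0063 + 0.0018 = 0.2123
Σp_1ᵢ² = 0.14² + 0.70² + 0.02² + 0.02² + 0.03² + 0.09² = 0.0196 + 0.4900 + 0.0004 + 0.0004 + 0.0009 + 0.0081 = 0.5194
Σp_2ᵢ² = 0.27² + 0.23² + 0.22² + 0.05² + 0.21² + 0.02² = 0.0729 + 0.0529 + 0.0484 + 0.0025 + 0.0441 + 0.0004 = 0.2212
O = 0.2123 / √(0.5194 × 0.2212) = 0.2123 / 0.33896 = 0.6263
O = 0.6263 > 0.4 → Yes.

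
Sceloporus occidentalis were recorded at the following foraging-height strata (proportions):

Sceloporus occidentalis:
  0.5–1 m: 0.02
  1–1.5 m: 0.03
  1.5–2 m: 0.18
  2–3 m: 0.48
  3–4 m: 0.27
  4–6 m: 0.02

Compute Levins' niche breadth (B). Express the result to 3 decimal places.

Σpᵢ² = 0.02² + 0.03² + 0.18² + 0.48² + 0.27² + 0.02² = 0.0004 + 0.0009 + 0.0324 + 0.2304 + 0.0729 + 0.0004 = 0.3374
B = 1 / 0.3374 = 2.96384

2.964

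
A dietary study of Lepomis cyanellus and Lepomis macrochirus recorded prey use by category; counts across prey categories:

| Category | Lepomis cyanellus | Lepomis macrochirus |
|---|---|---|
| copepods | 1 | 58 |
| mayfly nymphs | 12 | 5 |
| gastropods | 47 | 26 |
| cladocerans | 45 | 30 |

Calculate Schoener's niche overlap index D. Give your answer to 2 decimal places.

Proportions for Lepomis cyanellus (n=105): 1/105=0.0095, 12/105=0.1143, 47/105=0.4476, 45/105=0.4286
Proportions for Lepomis macrochirus (n=119): 58/119=0.4874, 5/119=0.0420, 26/119=0.2185, 30/119=0.2521
Σ|p₁ᵢ − p₂ᵢ| = 0.4779 + 0.0723 + 0.2291 + 0.1765 = 0.9558
D = 1 − ½ × 0.9558 = 1 − 0.47790 = 0.52210

0.52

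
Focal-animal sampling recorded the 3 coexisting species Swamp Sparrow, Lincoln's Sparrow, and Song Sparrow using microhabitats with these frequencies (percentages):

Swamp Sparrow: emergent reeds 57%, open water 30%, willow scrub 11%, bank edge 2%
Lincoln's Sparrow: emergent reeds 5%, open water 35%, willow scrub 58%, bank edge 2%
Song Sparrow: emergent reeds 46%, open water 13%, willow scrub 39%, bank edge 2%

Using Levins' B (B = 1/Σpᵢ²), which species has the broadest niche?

Convert percentages to proportions (divide by 100).
Σp_Swamᵢ² = 0.57² + 0.30² + 0.11² + 0.02² = 0.3249 + 0.0900 + 0.0121 + 0.0004 = 0.4274
B_Swam = 1 / 0.4274 = 2.3397
Σp_Lincᵢ² = 0.05² + 0.35² + 0.58² + 0.02² = 0.0025 + 0.1225 + 0.3364 + 0.0004 = 0.4618
B_Linc = 1 / 0.4618 = 2.1654
Σp_Songᵢ² = 0.46² + 0.13² + 0.39² + 0.02² = 0.2116 + 0.0169 + 0.1521 + 0.0004 = 0.3810
B_Song = 1 / 0.3810 = 2.6247
Highest B → broadest niche (most generalist): Song Sparrow (B = 2.62).

Song Sparrow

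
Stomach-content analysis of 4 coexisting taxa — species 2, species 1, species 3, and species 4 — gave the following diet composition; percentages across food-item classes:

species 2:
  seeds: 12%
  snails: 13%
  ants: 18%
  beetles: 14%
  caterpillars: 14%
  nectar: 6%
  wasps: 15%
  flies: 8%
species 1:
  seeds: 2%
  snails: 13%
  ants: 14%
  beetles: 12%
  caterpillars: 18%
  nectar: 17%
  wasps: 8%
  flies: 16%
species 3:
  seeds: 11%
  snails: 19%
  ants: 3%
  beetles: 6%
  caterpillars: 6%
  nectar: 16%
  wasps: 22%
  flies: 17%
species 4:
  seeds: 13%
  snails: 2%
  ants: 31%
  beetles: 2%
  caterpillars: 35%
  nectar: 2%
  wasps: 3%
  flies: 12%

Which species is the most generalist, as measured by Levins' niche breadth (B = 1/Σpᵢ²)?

species 2

Convert percentages to proportions (divide by 100).
Σp_2ᵢ² = 0.12² + 0.13² + 0.18² + 0.14² + 0.14² + 0.06² + 0.15² + 0.08² = 0.0144 + 0.0169 + 0.0324 + 0.0196 + 0.0196 + 0.0036 + 0.0225 + 0.0064 = 0.1354
B_2 = 1 / 0.1354 = 7.3855
Σp_1ᵢ² = 0.02² + 0.13² + 0.14² + 0.12² + 0.18² + 0.17² + 0.08² + 0.16² = 0.0004 + 0.0169 + 0.0196 + 0.0144 + 0.0324 + 0.0289 + 0.0064 + 0.0256 = 0.1446
B_1 = 1 / 0.1446 = 6.9156
Σp_3ᵢ² = 0.11² + 0.19² + 0.03² + 0.06² + 0.06² + 0.16² + 0.22² + 0.17² = 0.0121 + 0.0361 + 0.0009 + 0.0036 + 0.0036 + 0.0256 + 0.0484 + 0.0289 = 0.1592
B_3 = 1 / 0.1592 = 6.2814
Σp_4ᵢ² = 0.13² + 0.02² + 0.31² + 0.02² + 0.35² + 0.02² + 0.03² + 0.12² = 0.0169 + 0.0004 + 0.0961 + 0.0004 + 0.1225 + 0.0004 + 0.0009 + 0.0144 = 0.2520
B_4 = 1 / 0.2520 = 3.9683
Highest B → broadest niche (most generalist): species 2 (B = 7.39).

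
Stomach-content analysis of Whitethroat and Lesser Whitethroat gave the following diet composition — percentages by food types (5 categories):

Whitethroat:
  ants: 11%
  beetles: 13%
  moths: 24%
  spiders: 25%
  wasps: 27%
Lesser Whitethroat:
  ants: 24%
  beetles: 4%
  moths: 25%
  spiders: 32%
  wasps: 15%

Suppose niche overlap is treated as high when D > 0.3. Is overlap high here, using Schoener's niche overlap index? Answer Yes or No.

Convert percentages to proportions (divide by 100).
Σ|p₁ᵢ − p₂ᵢ| = 0.13 + 0.09 + 0.01 + 0.07 + 0.12 = 0.42
D = 1 − ½ × 0.42 = 1 − 0.210 = 0.7900
D = 0.7900 > 0.3 → Yes.

Yes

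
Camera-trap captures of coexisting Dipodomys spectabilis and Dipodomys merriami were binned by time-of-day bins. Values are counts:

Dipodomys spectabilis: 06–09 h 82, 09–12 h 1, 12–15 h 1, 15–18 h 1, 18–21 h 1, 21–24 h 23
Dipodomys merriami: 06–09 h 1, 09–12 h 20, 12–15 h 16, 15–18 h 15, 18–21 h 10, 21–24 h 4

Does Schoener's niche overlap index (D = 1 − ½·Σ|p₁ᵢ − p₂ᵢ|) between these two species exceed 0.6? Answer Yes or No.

Proportions for Dipodomys spectabilis (n=109): 82/109=0.7523, 1/109=0.0092, 1/109=0.0092, 1/109=0.0092, 1/109=0.0092, 23/109=0.2110
Proportions for Dipodomys merriami (n=66): 1/66=0.0152, 20/66=0.3030, 16/66=0.2424, 15/66=0.2273, 10/66=0.1515, 4/66=0.0606
Σ|p₁ᵢ − p₂ᵢ| = 0.7371 + 0.2938 + 0.2332 + 0.2181 + 0.1423 + 0.1504 = 1.7749
D = 1 − ½ × 1.7749 = 1 − 0.88745 = 0.11255
D = 0.11255 < 0.6 → No.

No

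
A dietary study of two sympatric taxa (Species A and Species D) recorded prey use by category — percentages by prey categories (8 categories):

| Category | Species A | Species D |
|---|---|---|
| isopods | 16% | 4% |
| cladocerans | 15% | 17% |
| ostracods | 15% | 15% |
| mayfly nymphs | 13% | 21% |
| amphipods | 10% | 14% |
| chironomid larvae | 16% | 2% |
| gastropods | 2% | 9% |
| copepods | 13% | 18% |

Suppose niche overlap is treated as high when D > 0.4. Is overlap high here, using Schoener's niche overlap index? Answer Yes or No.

Yes

Convert percentages to proportions (divide by 100).
Σ|p₁ᵢ − p₂ᵢ| = 0.12 + 0.02 + 0.00 + 0.08 + 0.04 + 0.14 + 0.07 + 0.05 = 0.52
D = 1 − ½ × 0.52 = 1 − 0.260 = 0.7400
D = 0.7400 > 0.4 → Yes.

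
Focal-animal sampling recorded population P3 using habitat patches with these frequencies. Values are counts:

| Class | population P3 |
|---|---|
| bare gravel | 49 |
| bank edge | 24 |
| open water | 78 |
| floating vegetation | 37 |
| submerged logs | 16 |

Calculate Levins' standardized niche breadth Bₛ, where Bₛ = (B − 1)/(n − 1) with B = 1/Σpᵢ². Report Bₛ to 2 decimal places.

0.72

Proportions for population P3 (n=204): 49/204=0.2402, 24/204=0.1176, 78/204=0.3824, 37/204=0.1814, 16/204=0.0784
Σpᵢ² = 0.2402² + 0.1176² + 0.3824² + 0.1814² + 0.0784² = 0.057696 + 0.013830 + 0.146230 + 0.032906 + 0.006147 = 0.256809
B = 1 / 0.256809 = 3.8939
Bₛ = (B − 1)/(n − 1) = (3.8939 − 1)/(5 − 1) = 2.8939/4 = 0.7235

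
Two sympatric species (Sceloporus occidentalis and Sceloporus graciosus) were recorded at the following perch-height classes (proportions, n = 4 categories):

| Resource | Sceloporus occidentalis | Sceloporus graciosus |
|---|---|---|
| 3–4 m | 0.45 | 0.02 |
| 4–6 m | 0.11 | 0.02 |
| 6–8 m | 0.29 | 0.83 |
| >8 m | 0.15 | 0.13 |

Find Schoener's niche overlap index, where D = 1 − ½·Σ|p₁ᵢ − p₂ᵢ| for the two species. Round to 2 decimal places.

0.46

Σ|p₁ᵢ − p₂ᵢ| = 0.43 + 0.09 + 0.54 + 0.02 = 1.08
D = 1 − ½ × 1.08 = 1 − 0.540 = 0.4600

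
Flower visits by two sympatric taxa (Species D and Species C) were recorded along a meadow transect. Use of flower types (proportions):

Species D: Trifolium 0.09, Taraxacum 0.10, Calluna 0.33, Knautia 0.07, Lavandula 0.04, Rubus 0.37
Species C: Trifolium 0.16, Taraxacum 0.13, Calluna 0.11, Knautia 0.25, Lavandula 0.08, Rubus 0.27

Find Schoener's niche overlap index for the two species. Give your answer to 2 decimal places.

0.68

Σ|p₁ᵢ − p₂ᵢ| = 0.07 + 0.03 + 0.22 + 0.18 + 0.04 + 0.10 = 0.64
D = 1 − ½ × 0.64 = 1 − 0.320 = 0.6800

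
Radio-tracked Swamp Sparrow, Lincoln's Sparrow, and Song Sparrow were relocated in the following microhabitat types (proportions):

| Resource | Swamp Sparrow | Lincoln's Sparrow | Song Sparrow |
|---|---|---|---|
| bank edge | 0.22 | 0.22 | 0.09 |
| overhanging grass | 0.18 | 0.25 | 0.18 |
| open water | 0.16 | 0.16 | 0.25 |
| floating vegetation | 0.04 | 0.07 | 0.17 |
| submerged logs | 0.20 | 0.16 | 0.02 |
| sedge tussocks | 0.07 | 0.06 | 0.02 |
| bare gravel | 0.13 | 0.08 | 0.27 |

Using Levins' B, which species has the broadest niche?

Σp_Swamᵢ² = 0.22² + 0.18² + 0.16² + 0.04² + 0.20² + 0.07² + 0.13² = 0.0484 + 0.0324 + 0.0256 + 0.0016 + 0.0400 + 0.0049 + 0.0169 = 0.1698
B_Swam = 1 / 0.1698 = 5.8893
Σp_Lincᵢ² = 0.22² + 0.25² + 0.16² + 0.07² + 0.16² + 0.06² + 0.08² = 0.0484 + 0.0625 + 0.0256 + 0.0049 + 0.0256 + 0.0036 + 0.0064 = 0.1770
B_Linc = 1 / 0.1770 = 5.6497
Σp_Songᵢ² = 0.09² + 0.18² + 0.25² + 0.17² + 0.02² + 0.02² + 0.27² = 0.0081 + 0.0324 + 0.0625 + 0.0289 + 0.0004 + 0.0004 + 0.0729 = 0.2056
B_Song = 1 / 0.2056 = 4.8638
Highest B → broadest niche (most generalist): Swamp Sparrow (B = 5.89).

Swamp Sparrow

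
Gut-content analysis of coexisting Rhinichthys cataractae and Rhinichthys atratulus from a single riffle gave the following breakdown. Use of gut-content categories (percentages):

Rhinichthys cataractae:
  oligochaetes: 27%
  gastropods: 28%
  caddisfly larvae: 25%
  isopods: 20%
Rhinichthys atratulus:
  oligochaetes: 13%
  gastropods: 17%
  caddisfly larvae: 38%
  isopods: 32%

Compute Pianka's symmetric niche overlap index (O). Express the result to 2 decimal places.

Convert percentages to proportions (divide by 100).
Σ p₁ᵢp₂ᵢ = 0.0351 + 0.0476 + 0.0950 + 0.0640 = 0.2417
Σp_1ᵢ² = 0.27² + 0.28² + 0.25² + 0.20² = 0.0729 + 0.0784 + 0.0625 + 0.0400 = 0.2538
Σp_2ᵢ² = 0.13² + 0.17² + 0.38² + 0.32² = 0.0169 + 0.0289 + 0.1444 + 0.1024 = 0.2926
O = 0.2417 / √(0.2538 × 0.2926) = 0.2417 / 0.27251 = 0.8869

0.89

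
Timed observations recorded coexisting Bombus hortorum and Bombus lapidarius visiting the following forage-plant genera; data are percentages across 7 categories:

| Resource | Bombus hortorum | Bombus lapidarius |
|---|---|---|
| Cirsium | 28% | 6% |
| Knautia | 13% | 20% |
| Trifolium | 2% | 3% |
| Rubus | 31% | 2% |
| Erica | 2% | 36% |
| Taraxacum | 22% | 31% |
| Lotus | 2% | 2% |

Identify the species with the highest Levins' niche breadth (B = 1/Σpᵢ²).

Bombus hortorum

Convert percentages to proportions (divide by 100).
Σp_hortᵢ² = 0.28² + 0.13² + 0.02² + 0.31² + 0.02² + 0.22² + 0.02² = 0.0784 + 0.0169 + 0.0004 + 0.0961 + 0.0004 + 0.0484 + 0.0004 = 0.2410
B_hort = 1 / 0.2410 = 4.1494
Σp_lapiᵢ² = 0.06² + 0.20² + 0.03² + 0.02² + 0.36² + 0.31² + 0.02² = 0.0036 + 0.0400 + 0.0009 + 0.0004 + 0.1296 + 0.0961 + 0.0004 = 0.2710
B_lapi = 1 / 0.2710 = 3.6900
Highest B → broadest niche (most generalist): Bombus hortorum (B = 4.15).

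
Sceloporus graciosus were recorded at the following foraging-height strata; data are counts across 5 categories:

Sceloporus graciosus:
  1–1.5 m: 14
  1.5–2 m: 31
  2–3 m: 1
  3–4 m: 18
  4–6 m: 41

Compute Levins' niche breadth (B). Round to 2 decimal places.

Proportions for Sceloporus graciosus (n=105): 14/105=0.1333, 31/105=0.2952, 1/105=0.0095, 18/105=0.1714, 41/105=0.3905
Σpᵢ² = 0.1333² + 0.2952² + 0.0095² + 0.1714² + 0.3905² = 0.017769 + 0.087143 + 0.000090 + 0.029378 + 0.152490 = 0.286870
B = 1 / 0.286870 = 3.4859

3.49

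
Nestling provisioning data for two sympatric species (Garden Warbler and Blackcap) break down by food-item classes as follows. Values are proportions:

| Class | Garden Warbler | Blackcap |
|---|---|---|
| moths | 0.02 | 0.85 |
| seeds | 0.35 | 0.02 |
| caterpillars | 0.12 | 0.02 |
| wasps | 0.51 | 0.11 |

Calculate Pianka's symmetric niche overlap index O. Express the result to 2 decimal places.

Σ p₁ᵢp₂ᵢ = 0.0170 + 0.0070 + 0.0024 + 0.0561 = 0.0825
Σp_1ᵢ² = 0.02² + 0.35² + 0.12² + 0.51² = 0.0004 + 0.1225 + 0.0144 + 0.2601 = 0.3974
Σp_2ᵢ² = 0.85² + 0.02² + 0.02² + 0.11² = 0.7225 + 0.0004 + 0.0004 + 0.0121 = 0.7354
O = 0.0825 / √(0.3974 × 0.7354) = 0.0825 / 0.54060 = 0.1526

0.15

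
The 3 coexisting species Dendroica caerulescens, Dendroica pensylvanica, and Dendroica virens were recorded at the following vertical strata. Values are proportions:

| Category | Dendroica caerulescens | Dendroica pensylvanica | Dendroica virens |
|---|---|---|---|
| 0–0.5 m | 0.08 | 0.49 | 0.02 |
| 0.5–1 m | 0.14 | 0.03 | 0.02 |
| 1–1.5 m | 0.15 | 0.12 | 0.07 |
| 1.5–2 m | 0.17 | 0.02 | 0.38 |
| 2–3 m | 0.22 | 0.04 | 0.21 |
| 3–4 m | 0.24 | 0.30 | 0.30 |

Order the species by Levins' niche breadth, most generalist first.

Σp_caerᵢ² = 0.08² + 0.14² + 0.15² + 0.17² + 0.22² + 0.24² = 0.0064 + 0.0196 + 0.0225 + 0.0289 + 0.0484 + 0.0576 = 0.1834
B_caer = 1 / 0.1834 = 5.4526
Σp_pensᵢ² = 0.49² + 0.03² + 0.12² + 0.02² + 0.04² + 0.30² = 0.2401 + 0.0009 + 0.0144 + 0.0004 + 0.0016 + 0.0900 = 0.3474
B_pens = 1 / 0.3474 = 2.8785
Σp_vireᵢ² = 0.02² + 0.02² + 0.07² + 0.38² + 0.21² + 0.30² = 0.0004 + 0.0004 + 0.0049 + 0.1444 + 0.0441 + 0.0900 = 0.2842
B_vire = 1 / 0.2842 = 3.5186
Ranking by B (broadest → narrowest): Dendroica caerulescens (5.45) > Dendroica virens (3.52) > Dendroica pensylvanica (2.88)

Dendroica caerulescens > Dendroica virens > Dendroica pensylvanica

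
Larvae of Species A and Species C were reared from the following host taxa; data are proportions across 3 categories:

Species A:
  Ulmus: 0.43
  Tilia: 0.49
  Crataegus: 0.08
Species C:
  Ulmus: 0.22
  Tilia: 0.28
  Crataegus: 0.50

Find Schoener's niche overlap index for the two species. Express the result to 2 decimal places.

Σ|p₁ᵢ − p₂ᵢ| = 0.21 + 0.21 + 0.42 = 0.84
D = 1 − ½ × 0.84 = 1 − 0.420 = 0.5800

0.58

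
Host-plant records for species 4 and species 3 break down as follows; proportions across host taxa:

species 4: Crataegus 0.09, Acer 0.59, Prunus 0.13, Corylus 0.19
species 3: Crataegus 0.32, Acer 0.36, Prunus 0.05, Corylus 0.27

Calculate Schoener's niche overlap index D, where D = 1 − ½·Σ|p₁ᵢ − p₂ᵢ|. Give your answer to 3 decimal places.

Σ|p₁ᵢ − p₂ᵢ| = 0.23 + 0.23 + 0.08 + 0.08 = 0.62
D = 1 − ½ × 0.62 = 1 − 0.310 = 0.69000

0.690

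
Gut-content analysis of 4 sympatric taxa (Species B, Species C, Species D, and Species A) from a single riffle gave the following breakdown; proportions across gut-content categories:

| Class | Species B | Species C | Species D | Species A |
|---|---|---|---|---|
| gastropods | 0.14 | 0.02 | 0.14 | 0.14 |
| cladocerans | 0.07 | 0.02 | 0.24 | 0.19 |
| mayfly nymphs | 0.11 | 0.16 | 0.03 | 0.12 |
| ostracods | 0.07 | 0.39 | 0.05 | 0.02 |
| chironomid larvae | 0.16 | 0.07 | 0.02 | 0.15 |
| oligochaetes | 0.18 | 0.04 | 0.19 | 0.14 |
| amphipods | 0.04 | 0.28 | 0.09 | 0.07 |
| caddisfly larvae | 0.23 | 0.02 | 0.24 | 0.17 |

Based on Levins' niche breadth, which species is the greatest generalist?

Σp_Bᵢ² = 0.14² + 0.07² + 0.11² + 0.07² + 0.16² + 0.18² + 0.04² + 0.23² = 0.0196 + 0.0049 + 0.0121 + 0.0049 + 0.0256 + 0.0324 + 0.0016 + 0.0529 = 0.1540
B_B = 1 / 0.1540 = 6.4935
Σp_Cᵢ² = 0.02² + 0.02² + 0.16² + 0.39² + 0.07² + 0.04² + 0.28² + 0.02² = 0.0004 + 0.0004 + 0.0256 + 0.1521 + 0.0049 + 0.0016 + 0.0784 + 0.0004 = 0.2638
B_C = 1 / 0.2638 = 3.7908
Σp_Dᵢ² = 0.14² + 0.24² + 0.03² + 0.05² + 0.02² + 0.19² + 0.09² + 0.24² = 0.0196 + 0.0576 + 0.0009 + 0.0025 + 0.0004 + 0.0361 + 0.0081 + 0.0576 = 0.1828
B_D = 1 / 0.1828 = 5.4705
Σp_Aᵢ² = 0.14² + 0.19² + 0.12² + 0.02² + 0.15² + 0.14² + 0.07² + 0.17² = 0.0196 + 0.0361 + 0.0144 + 0.0004 + 0.0225 + 0.0196 + 0.0049 + 0.0289 = 0.1464
B_A = 1 / 0.1464 = 6.8306
Highest B → broadest niche (most generalist): Species A (B = 6.83).

Species A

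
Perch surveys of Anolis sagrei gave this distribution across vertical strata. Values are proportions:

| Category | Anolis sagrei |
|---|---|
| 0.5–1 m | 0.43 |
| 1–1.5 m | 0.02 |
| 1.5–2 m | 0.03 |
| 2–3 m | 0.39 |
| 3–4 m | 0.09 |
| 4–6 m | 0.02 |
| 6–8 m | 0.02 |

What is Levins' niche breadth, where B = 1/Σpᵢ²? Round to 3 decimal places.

2.880

Σpᵢ² = 0.43² + 0.02² + 0.03² + 0.39² + 0.09² + 0.02² + 0.02² = 0.1849 + 0.0004 + 0.0009 + 0.1521 + 0.0081 + 0.0004 + 0.0004 = 0.3472
B = 1 / 0.3472 = 2.88018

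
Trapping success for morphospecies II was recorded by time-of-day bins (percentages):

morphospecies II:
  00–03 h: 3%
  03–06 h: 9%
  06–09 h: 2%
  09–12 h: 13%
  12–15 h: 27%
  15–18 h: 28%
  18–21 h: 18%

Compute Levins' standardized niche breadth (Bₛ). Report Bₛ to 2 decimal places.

Convert percentages to proportions (divide by 100).
Σpᵢ² = 0.03² + 0.09² + 0.02² + 0.13² + 0.27² + 0.28² + 0.18² = 0.0009 + 0.0081 + 0.0004 + 0.0169 + 0.0729 + 0.0784 + 0.0324 = 0.2100
B = 1 / 0.2100 = 4.7619
Bₛ = (B − 1)/(n − 1) = (4.7619 − 1)/(7 − 1) = 3.7619/6 = 0.6270

0.63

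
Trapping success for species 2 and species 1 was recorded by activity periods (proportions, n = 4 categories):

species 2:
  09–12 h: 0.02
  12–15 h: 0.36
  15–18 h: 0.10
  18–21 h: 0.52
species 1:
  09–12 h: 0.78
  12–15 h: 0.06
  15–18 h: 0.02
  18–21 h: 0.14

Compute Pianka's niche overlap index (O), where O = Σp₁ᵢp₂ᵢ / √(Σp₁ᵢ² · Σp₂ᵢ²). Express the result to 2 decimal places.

0.22

Σ p₁ᵢp₂ᵢ = 0.0156 + 0.0216 + 0.0020 + 0.0728 = 0.1120
Σp_1ᵢ² = 0.02² + 0.36² + 0.10² + 0.52² = 0.0004 + 0.1296 + 0.0100 + 0.2704 = 0.4104
Σp_2ᵢ² = 0.78² + 0.06² + 0.02² + 0.14² = 0.6084 + 0.0036 + 0.0004 + 0.0196 = 0.6320
O = 0.1120 / √(0.4104 × 0.6320) = 0.1120 / 0.50929 = 0.2199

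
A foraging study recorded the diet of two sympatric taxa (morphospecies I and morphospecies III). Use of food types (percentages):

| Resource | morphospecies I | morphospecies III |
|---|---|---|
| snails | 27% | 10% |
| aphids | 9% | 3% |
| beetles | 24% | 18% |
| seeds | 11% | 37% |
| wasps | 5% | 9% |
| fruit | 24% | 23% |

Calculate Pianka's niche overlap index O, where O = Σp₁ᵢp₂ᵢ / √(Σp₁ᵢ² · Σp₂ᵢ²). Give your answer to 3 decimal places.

Convert percentages to proportions (divide by 100).
Σ p₁ᵢp₂ᵢ = 0.0270 + 0.0027 + 0.0432 + 0.0407 + 0.0045 + 0.0552 = 0.1733
Σp_1ᵢ² = 0.27² + 0.09² + 0.24² + 0.11² + 0.05² + 0.24² = 0.0729 + 0.0081 + 0.0576 + 0.0121 + 0.0025 + 0.0576 = 0.2108
Σp_2ᵢ² = 0.10² + 0.03² + 0.18² + 0.37² + 0.09² + 0.23² = 0.0100 + 0.0009 + 0.0324 + 0.1369 + 0.0081 + 0.0529 = 0.2412
O = 0.1733 / √(0.2108 × 0.2412) = 0.1733 / 0.225488 = 0.76856

0.769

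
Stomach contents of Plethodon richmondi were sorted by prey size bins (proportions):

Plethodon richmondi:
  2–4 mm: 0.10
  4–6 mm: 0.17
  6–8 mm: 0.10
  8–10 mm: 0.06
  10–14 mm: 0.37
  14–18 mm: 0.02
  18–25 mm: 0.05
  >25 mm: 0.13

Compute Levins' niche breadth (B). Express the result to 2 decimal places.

Σpᵢ² = 0.10² + 0.17² + 0.10² + 0.06² + 0.37² + 0.02² + 0.05² + 0.13² = 0.0100 + 0.0289 + 0.0100 + 0.0036 + 0.1369 + 0.0004 + 0.0025 + 0.0169 = 0.2092
B = 1 / 0.2092 = 4.7801

4.78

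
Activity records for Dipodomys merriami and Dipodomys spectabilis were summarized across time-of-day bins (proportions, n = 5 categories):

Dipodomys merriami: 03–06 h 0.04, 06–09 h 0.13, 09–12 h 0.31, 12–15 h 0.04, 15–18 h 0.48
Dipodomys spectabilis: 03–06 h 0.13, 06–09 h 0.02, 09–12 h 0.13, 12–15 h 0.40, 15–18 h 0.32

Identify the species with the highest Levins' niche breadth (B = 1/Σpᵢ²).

Dipodomys spectabilis

Σp_merrᵢ² = 0.04² + 0.13² + 0.31² + 0.04² + 0.48² = 0.0016 + 0.0169 + 0.0961 + 0.0016 + 0.2304 = 0.3466
B_merr = 1 / 0.3466 = 2.8852
Σp_specᵢ² = 0.13² + 0.02² + 0.13² + 0.40² + 0.32² = 0.0169 + 0.0004 + 0.0169 + 0.1600 + 0.1024 = 0.2966
B_spec = 1 / 0.2966 = 3.3715
Highest B → broadest niche (most generalist): Dipodomys spectabilis (B = 3.37).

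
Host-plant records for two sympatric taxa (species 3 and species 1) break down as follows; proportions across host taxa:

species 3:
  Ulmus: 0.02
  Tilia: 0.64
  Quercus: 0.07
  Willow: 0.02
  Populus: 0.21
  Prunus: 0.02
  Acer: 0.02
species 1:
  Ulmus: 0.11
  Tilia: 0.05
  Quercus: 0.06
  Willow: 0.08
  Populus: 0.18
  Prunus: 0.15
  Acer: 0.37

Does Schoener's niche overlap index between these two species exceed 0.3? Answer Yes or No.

Yes

Σ|p₁ᵢ − p₂ᵢ| = 0.09 + 0.59 + 0.01 + 0.06 + 0.03 + 0.13 + 0.35 = 1.26
D = 1 − ½ × 1.26 = 1 − 0.630 = 0.3700
D = 0.3700 > 0.3 → Yes.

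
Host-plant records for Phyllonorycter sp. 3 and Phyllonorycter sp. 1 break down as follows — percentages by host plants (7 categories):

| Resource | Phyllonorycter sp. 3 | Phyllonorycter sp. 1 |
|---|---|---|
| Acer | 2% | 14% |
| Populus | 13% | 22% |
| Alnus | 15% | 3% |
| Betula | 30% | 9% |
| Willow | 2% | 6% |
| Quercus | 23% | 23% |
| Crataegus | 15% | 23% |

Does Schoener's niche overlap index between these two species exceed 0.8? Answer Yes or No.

No

Convert percentages to proportions (divide by 100).
Σ|p₁ᵢ − p₂ᵢ| = 0.12 + 0.09 + 0.12 + 0.21 + 0.04 + 0.00 + 0.08 = 0.66
D = 1 − ½ × 0.66 = 1 − 0.330 = 0.6700
D = 0.6700 < 0.8 → No.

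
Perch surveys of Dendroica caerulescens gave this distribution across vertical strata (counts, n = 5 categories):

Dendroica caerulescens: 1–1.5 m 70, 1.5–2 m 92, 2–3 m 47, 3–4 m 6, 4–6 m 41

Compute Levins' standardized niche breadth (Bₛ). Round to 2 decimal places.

0.70

Proportions for Dendroica caerulescens (n=256): 70/256=0.2734, 92/256=0.3594, 47/256=0.1836, 6/256=0.0234, 41/256=0.1602
Σpᵢ² = 0.2734² + 0.3594² + 0.1836² + 0.0234² + 0.1602² = 0.074748 + 0.129168 + 0.033709 + 0.000548 + 0.025664 = 0.263837
B = 1 / 0.263837 = 3.7902
Bₛ = (B − 1)/(n − 1) = (3.7902 − 1)/(5 − 1) = 2.7902/4 = 0.6976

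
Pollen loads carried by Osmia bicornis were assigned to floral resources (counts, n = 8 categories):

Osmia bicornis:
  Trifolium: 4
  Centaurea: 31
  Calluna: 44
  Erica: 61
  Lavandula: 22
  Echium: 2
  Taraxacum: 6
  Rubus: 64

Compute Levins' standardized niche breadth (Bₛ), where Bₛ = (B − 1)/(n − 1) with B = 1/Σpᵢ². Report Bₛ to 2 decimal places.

Proportions for Osmia bicornis (n=234): 4/234=0.0171, 31/234=0.1325, 44/234=0.1880, 61/234=0.2607, 22/234=0.0940, 2/234=0.0085, 6/234=0.0256, 64/234=0.2735
Σpᵢ² = 0.0171² + 0.1325² + 0.1880² + 0.2607² + 0.0940² + 0.0085² + 0.0256² + 0.2735² = 0.000292 + 0.017556 + 0.035344 + 0.067964 + 0.008836 + 0.000072 + 0.000655 + 0.074802 = 0.205521
B = 1 / 0.205521 = 4.8657
Bₛ = (B − 1)/(n − 1) = (4.8657 − 1)/(8 − 1) = 3.8657/7 = 0.5522

0.55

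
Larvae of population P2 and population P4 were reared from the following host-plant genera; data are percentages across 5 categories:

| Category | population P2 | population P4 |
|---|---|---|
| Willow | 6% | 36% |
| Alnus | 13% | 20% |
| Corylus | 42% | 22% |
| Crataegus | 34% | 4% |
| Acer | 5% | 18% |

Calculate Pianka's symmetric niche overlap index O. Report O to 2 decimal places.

0.58

Convert percentages to proportions (divide by 100).
Σ p₁ᵢp₂ᵢ = 0.0216 + 0.0260 + 0.0924 + 0.0136 + 0.0090 = 0.1626
Σp_1ᵢ² = 0.06² + 0.13² + 0.42² + 0.34² + 0.05² = 0.0036 + 0.0169 + 0.1764 + 0.1156 + 0.0025 = 0.3150
Σp_2ᵢ² = 0.36² + 0.20² + 0.22² + 0.04² + 0.18² = 0.1296 + 0.0400 + 0.0484 + 0.0016 + 0.0324 = 0.2520
O = 0.1626 / √(0.3150 × 0.2520) = 0.1626 / 0.28174 = 0.5771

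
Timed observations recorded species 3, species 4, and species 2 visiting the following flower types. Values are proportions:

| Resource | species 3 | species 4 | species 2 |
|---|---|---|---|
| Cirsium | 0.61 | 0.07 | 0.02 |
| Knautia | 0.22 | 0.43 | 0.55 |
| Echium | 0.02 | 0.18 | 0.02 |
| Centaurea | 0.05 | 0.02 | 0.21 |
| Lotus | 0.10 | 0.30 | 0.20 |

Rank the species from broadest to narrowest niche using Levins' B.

species 4 > species 2 > species 3

Σp_3ᵢ² = 0.61² + 0.22² + 0.02² + 0.05² + 0.10² = 0.3721 + 0.0484 + 0.0004 + 0.0025 + 0.0100 = 0.4334
B_3 = 1 / 0.4334 = 2.3073
Σp_4ᵢ² = 0.07² + 0.43² + 0.18² + 0.02² + 0.30² = 0.0049 + 0.1849 + 0.0324 + 0.0004 + 0.0900 = 0.3126
B_4 = 1 / 0.3126 = 3.1990
Σp_2ᵢ² = 0.02² + 0.55² + 0.02² + 0.21² + 0.20² = 0.0004 + 0.3025 + 0.0004 + 0.0441 + 0.0400 = 0.3874
B_2 = 1 / 0.3874 = 2.5813
Ranking by B (broadest → narrowest): species 4 (3.20) > species 2 (2.58) > species 3 (2.31)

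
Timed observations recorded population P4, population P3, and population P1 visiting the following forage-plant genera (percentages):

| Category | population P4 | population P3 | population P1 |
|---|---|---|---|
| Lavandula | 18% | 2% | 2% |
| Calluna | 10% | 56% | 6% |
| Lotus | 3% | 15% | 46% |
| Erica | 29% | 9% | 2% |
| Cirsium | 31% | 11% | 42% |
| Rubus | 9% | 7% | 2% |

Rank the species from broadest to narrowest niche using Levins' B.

Convert percentages to proportions (divide by 100).
Σp_P4ᵢ² = 0.18² + 0.10² + 0.03² + 0.29² + 0.31² + 0.09² = 0.0324 + 0.0100 + 0.0009 + 0.0841 + 0.0961 + 0.0081 = 0.2316
B_P4 = 1 / 0.2316 = 4.3178
Σp_P3ᵢ² = 0.02² + 0.56² + 0.15² + 0.09² + 0.11² + 0.07² = 0.0004 + 0.3136 + 0.0225 + 0.0081 + 0.0121 + 0.0049 = 0.3616
B_P3 = 1 / 0.3616 = 2.7655
Σp_P1ᵢ² = 0.02² + 0.06² + 0.46² + 0.02² + 0.42² + 0.02² = 0.0004 + 0.0036 + 0.2116 + 0.0004 + 0.1764 + 0.0004 = 0.3928
B_P1 = 1 / 0.3928 = 2.5458
Ranking by B (broadest → narrowest): population P4 (4.32) > population P3 (2.77) > population P1 (2.55)

population P4 > population P3 > population P1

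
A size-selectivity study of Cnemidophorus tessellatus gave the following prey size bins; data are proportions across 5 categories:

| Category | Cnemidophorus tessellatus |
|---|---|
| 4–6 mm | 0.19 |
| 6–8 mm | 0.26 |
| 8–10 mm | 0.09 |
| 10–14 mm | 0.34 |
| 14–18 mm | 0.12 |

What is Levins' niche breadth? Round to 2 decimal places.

Σpᵢ² = 0.19² + 0.26² + 0.09² + 0.34² + 0.12² = 0.0361 + 0.0676 + 0.0081 + 0.1156 + 0.0144 = 0.2418
B = 1 / 0.2418 = 4.1356

4.14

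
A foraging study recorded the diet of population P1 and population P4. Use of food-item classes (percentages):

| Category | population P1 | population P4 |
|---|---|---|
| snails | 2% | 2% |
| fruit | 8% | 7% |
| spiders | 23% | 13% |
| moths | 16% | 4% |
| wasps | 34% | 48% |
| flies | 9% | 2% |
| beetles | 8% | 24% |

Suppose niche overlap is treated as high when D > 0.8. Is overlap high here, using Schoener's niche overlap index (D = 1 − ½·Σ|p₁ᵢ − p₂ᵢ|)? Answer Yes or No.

Convert percentages to proportions (divide by 100).
Σ|p₁ᵢ − p₂ᵢ| = 0.00 + 0.01 + 0.10 + 0.12 + 0.14 + 0.07 + 0.16 = 0.60
D = 1 − ½ × 0.60 = 1 − 0.300 = 0.7000
D = 0.7000 < 0.8 → No.

No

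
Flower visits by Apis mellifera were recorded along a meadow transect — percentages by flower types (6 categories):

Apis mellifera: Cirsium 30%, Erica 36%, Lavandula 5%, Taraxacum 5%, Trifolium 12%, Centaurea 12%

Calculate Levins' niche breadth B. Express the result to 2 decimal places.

Convert percentages to proportions (divide by 100).
Σpᵢ² = 0.30² + 0.36² + 0.05² + 0.05² + 0.12² + 0.12² = 0.0900 + 0.1296 + 0.0025 + 0.0025 + 0.0144 + 0.0144 = 0.2534
B = 1 / 0.2534 = 3.9463

3.95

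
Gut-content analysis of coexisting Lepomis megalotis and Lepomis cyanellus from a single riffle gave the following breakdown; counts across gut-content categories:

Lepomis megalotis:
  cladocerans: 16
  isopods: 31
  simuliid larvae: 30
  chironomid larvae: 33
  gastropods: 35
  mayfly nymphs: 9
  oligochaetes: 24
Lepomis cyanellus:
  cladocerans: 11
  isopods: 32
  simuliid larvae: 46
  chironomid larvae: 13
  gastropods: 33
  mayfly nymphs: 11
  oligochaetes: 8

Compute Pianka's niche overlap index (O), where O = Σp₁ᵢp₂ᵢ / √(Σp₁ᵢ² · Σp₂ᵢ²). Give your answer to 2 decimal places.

0.90

Proportions for Lepomis megalotis (n=178): 16/178=0.0899, 31/178=0.1742, 30/178=0.1685, 33/178=0.1854, 35/178=0.1966, 9/178=0.0506, 24/178=0.1348
Proportions for Lepomis cyanellus (n=154): 11/154=0.0714, 32/154=0.2078, 46/154=0.2987, 13/154=0.0844, 33/154=0.2143, 11/154=0.0714, 8/154=0.0519
Σ p₁ᵢp₂ᵢ = 0.006419 + 0.036199 + 0.050331 + 0.015648 + 0.042131 + 0.003613 + 0.006996 = 0.161337
Σp_1ᵢ² = 0.0899² + 0.1742² + 0.1685² + 0.1854² + 0.1966² + 0.0506² + 0.1348² = 0.008082 + 0.030346 + 0.028392 + 0.034373 + 0.038652 + 0.002560 + 0.018171 = 0.160576
Σp_2ᵢ² = 0.0714² + 0.2078² + 0.2987² + 0.0844² + 0.2143² + 0.0714² + 0.0519² = 0.005098 + 0.043181 + 0.089222 + 0.007123 + 0.045924 + 0.005098 + 0.002694 = 0.198340
O = 0.161337 / √(0.160576 × 0.198340) = 0.161337 / 0.1784619 = 0.9040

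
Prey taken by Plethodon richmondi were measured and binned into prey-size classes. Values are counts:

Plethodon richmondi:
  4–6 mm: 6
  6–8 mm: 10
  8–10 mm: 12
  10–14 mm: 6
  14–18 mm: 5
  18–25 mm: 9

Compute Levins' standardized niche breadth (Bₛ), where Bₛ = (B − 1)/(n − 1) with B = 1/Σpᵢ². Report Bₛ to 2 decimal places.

0.89

Proportions for Plethodon richmondi (n=48): 6/48=0.1250, 10/48=0.2083, 12/48=0.2500, 6/48=0.1250, 5/48=0.1042, 9/48=0.1875
Σpᵢ² = 0.1250² + 0.2083² + 0.2500² + 0.1250² + 0.1042² + 0.1875² = 0.015625 + 0.043389 + 0.062500 + 0.015625 + 0.010858 + 0.035156 = 0.183153
B = 1 / 0.183153 = 5.4599
Bₛ = (B − 1)/(n − 1) = (5.4599 − 1)/(6 − 1) = 4.4599/5 = 0.8920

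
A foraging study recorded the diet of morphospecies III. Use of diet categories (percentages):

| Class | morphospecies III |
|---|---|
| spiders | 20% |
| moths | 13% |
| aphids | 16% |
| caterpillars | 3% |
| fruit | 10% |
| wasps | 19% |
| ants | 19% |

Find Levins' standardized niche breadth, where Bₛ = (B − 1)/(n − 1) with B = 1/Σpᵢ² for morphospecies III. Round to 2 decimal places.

0.84

Convert percentages to proportions (divide by 100).
Σpᵢ² = 0.20² + 0.13² + 0.16² + 0.03² + 0.10² + 0.19² + 0.19² = 0.0400 + 0.0169 + 0.0256 + 0.0009 + 0.0100 + 0.0361 + 0.0361 = 0.1656
B = 1 / 0.1656 = 6.0386
Bₛ = (B − 1)/(n − 1) = (6.0386 − 1)/(7 − 1) = 5.0386/6 = 0.8398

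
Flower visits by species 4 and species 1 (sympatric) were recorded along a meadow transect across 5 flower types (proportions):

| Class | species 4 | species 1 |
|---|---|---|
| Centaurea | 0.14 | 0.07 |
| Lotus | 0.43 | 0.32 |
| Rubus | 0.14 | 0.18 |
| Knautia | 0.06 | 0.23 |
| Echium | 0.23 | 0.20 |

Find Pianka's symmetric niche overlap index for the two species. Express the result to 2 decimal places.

Σ p₁ᵢp₂ᵢ = 0.0098 + 0.1376 + 0.0252 + 0.0138 + 0.0460 = 0.2324
Σp_1ᵢ² = 0.14² + 0.43² + 0.14² + 0.06² + 0.23² = 0.0196 + 0.1849 + 0.0196 + 0.0036 + 0.0529 = 0.2806
Σp_2ᵢ² = 0.07² + 0.32² + 0.18² + 0.23² + 0.20² = 0.0049 + 0.1024 + 0.0324 + 0.0529 + 0.0400 = 0.2326
O = 0.2324 / √(0.2806 × 0.2326) = 0.2324 / 0.25548 = 0.9097

0.91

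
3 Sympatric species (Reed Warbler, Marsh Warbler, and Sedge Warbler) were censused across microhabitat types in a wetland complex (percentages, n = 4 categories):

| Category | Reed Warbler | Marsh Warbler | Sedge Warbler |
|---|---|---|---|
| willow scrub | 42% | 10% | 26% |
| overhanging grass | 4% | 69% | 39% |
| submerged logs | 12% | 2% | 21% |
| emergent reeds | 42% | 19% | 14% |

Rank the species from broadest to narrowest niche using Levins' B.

Convert percentages to proportions (divide by 100).
Σp_Reedᵢ² = 0.42² + 0.04² + 0.12² + 0.42² = 0.1764 + 0.0016 + 0.0144 + 0.1764 = 0.3688
B_Reed = 1 / 0.3688 = 2.7115
Σp_Marsᵢ² = 0.10² + 0.69² + 0.02² + 0.19² = 0.0100 + 0.4761 + 0.0004 + 0.0361 = 0.5226
B_Mars = 1 / 0.5226 = 1.9135
Σp_Sedgᵢ² = 0.26² + 0.39² + 0.21² + 0.14² = 0.0676 + 0.1521 + 0.0441 + 0.0196 = 0.2834
B_Sedg = 1 / 0.2834 = 3.5286
Ranking by B (broadest → narrowest): Sedge Warbler (3.53) > Reed Warbler (2.71) > Marsh Warbler (1.91)

Sedge Warbler > Reed Warbler > Marsh Warbler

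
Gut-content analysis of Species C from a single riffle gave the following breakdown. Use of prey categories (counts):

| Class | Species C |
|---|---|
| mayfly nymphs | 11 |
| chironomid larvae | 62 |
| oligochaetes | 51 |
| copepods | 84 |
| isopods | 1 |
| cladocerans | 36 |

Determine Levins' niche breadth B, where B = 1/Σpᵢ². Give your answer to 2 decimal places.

Proportions for Species C (n=245): 11/245=0.0449, 62/245=0.2531, 51/245=0.2082, 84/245=0.3429, 1/245=0.0041, 36/245=0.1469
Σpᵢ² = 0.0449² + 0.2531² + 0.2082² + 0.3429² + 0.0041² + 0.1469² = 0.002016 + 0.064060 + 0.043347 + 0.117580 + 0.000017 + 0.021580 = 0.248600
B = 1 / 0.248600 = 4.0225

4.02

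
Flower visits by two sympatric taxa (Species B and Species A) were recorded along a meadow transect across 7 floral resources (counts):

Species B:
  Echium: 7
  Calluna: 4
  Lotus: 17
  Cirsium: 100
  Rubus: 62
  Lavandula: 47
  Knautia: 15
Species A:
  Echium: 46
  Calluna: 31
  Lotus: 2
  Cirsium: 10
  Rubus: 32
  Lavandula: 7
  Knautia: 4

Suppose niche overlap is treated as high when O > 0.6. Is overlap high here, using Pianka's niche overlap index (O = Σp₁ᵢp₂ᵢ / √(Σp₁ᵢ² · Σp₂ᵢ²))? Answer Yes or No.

No

Proportions for Species B (n=252): 7/252=0.0278, 4/252=0.0159, 17/252=0.0675, 100/252=0.3968, 62/252=0.2460, 47/252=0.1865, 15/252=0.0595
Proportions for Species A (n=132): 46/132=0.3485, 31/132=0.2348, 2/132=0.0152, 10/132=0.0758, 32/132=0.2424, 7/132=0.0530, 4/132=0.0303
Σ p₁ᵢp₂ᵢ = 0.009688 + 0.003733 + 0.001026 + 0.030077 + 0.059630 + 0.009885 + 0.001803 = 0.115842
Σp_1ᵢ² = 0.0278² + 0.0159² + 0.0675² + 0.3968² + 0.2460² + 0.1865² + 0.0595² = 0.000773 + 0.000253 + 0.004556 + 0.157450 + 0.060516 + 0.034782 + 0.003540 = 0.261870
Σp_2ᵢ² = 0.3485² + 0.2348² + 0.0152² + 0.0758² + 0.2424² + 0.0530² + 0.0303² = 0.121452 + 0.055131 + 0.000231 + 0.005746 + 0.058758 + 0.002809 + 0.000918 = 0.245045
O = 0.115842 / √(0.261870 × 0.245045) = 0.115842 / 0.2533179 = 0.4573
O = 0.4573 < 0.6 → No.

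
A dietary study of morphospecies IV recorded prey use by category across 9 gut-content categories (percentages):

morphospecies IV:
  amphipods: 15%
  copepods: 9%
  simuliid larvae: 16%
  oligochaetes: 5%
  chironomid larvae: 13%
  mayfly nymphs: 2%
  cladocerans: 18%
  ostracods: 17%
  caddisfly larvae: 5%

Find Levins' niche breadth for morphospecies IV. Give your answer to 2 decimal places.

7.15

Convert percentages to proportions (divide by 100).
Σpᵢ² = 0.15² + 0.09² + 0.16² + 0.05² + 0.13² + 0.02² + 0.18² + 0.17² + 0.05² = 0.0225 + 0.0081 + 0.0256 + 0.0025 + 0.0169 + 0.0004 + 0.0324 + 0.0289 + 0.0025 = 0.1398
B = 1 / 0.1398 = 7.1531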